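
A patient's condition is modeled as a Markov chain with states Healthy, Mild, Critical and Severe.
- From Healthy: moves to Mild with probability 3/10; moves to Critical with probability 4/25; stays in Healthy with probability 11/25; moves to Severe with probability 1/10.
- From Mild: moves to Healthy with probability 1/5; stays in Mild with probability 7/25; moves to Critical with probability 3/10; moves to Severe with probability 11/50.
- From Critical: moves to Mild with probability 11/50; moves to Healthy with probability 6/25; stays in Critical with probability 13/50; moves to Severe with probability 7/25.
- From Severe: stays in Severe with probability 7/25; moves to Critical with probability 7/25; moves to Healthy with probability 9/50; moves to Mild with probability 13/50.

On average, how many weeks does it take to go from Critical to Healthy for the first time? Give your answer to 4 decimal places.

4.6670

Let t(s) be the expected number of weeks to first reach Healthy from state s, with t(Healthy) = 0. Conditioning on the first week:
t(Mild) = 1 + 0.28·t(Mild) + 0.3·t(Critical) + 0.22·t(Severe)
t(Critical) = 1 + 0.22·t(Mild) + 0.26·t(Critical) + 0.28·t(Severe)
t(Severe) = 1 + 0.26·t(Mild) + 0.28·t(Critical) + 0.28·t(Severe)
Solving: t(Mild) = 4.8473, t(Critical) = 4.6670, t(Severe) = 4.9542.
Expected weeks from Critical to Healthy: 4.6670.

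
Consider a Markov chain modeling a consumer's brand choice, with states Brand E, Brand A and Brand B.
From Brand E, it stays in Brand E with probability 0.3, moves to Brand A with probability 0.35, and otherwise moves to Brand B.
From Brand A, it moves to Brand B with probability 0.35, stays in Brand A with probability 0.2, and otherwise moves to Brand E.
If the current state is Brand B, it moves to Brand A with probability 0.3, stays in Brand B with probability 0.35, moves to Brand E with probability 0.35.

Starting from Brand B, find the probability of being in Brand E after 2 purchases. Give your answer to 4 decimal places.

0.3625

Sum over the intermediate state after 1 purchase:
P = P(Brand B→Brand E)·P(Brand E→Brand E) + P(Brand B→Brand A)·P(Brand A→Brand E) + P(Brand B→Brand B)·P(Brand B→Brand E)
  = 0.35×0.3 + 0.3×0.45 + 0.35×0.35
  = 0.1050 + 0.1350 + 0.1225 = 0.3625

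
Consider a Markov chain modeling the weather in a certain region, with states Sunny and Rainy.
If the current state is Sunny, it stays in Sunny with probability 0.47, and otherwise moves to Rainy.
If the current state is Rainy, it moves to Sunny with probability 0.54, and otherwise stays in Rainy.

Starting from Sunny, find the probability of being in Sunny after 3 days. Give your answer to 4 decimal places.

Propagate the distribution vector 3 days from Sunny.
After 0 days: (1.0000, 0.0000)
After 1 day: (0.4700, 0.5300)
After 2 days: (0.5071, 0.4929)
After 3 days: (0.5045, 0.4955)
P(in Sunny after 3 days) = 0.5045

0.5045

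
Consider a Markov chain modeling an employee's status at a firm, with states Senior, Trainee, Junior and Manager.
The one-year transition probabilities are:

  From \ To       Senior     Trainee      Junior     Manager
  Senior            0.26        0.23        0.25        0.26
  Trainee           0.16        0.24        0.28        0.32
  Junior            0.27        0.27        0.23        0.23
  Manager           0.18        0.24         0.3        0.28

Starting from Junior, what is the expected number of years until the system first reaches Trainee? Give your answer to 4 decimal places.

3.9572

Let t(s) be the expected number of years to first reach Trainee from state s, with t(Trainee) = 0. Conditioning on the first year:
t(Senior) = 1 + 0.26·t(Senior) + 0.25·t(Junior) + 0.26·t(Manager)
t(Junior) = 1 + 0.27·t(Senior) + 0.23·t(Junior) + 0.23·t(Manager)
t(Manager) = 1 + 0.18·t(Senior) + 0.3·t(Junior) + 0.28·t(Manager)
Solving: t(Senior) = 4.1172, t(Junior) = 3.9572, t(Manager) = 4.0670.
Expected years from Junior to Trainee: 3.9572.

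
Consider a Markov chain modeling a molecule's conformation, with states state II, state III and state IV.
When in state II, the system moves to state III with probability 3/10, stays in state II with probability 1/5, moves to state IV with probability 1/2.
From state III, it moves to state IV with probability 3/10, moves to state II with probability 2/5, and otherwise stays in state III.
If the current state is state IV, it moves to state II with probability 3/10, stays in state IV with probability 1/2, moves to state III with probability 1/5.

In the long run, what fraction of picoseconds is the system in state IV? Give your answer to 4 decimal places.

0.4490

Let the stationary distribution be π with π = πP and π_1 + π_2 + π_3 = 1.
π_1 = 0.2·π_1 + 0.4·π_2 + 0.3·π_3
π_2 = 0.3·π_1 + 0.3·π_2 + 0.2·π_3
Solving with the normalization constraint gives π = (0.2959, 0.2551, 0.4490).
So the stationary probability of state IV is 0.4490.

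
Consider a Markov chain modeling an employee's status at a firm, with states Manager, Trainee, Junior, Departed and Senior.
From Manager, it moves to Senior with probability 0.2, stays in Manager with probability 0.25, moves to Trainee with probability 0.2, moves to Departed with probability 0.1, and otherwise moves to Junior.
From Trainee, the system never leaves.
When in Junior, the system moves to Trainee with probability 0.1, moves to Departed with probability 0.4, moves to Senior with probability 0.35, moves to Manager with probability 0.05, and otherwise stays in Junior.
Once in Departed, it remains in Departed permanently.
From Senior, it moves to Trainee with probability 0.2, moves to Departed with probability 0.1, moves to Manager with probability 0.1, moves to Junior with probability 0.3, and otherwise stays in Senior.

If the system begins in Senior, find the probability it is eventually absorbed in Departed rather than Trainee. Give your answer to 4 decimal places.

0.4975

Let h(s) be the probability of absorption at Departed starting from transient state s. Then h(Departed) = 1 and h(Trainee) = 0. By first-step analysis:
h(Manager) = 0.25·h(Manager) + 0.2·0 + 0.25·h(Junior) + 0.1·1 + 0.2·h(Senior)
h(Junior) = 0.05·h(Manager) + 0.1·0 + 0.1·h(Junior) + 0.4·1 + 0.35·h(Senior)
h(Senior) = 0.1·h(Manager) + 0.2·0 + 0.3·h(Junior) + 0.1·1 + 0.3·h(Senior)
Solving: h(Manager) = 0.4877, h(Junior) = 0.6650, h(Senior) = 0.4975.
Starting from Senior, the probability is 0.4975.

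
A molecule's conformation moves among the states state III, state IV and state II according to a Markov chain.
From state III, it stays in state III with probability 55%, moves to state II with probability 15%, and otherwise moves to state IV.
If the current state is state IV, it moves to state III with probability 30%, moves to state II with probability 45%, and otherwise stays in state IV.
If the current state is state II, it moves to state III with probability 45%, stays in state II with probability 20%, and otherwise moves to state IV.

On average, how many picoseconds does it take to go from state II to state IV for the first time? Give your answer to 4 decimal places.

3.0769

Let t(s) be the expected number of picoseconds to first reach state IV from state s, with t(state IV) = 0. Conditioning on the first picosecond:
t(state III) = 1 + 0.55·t(state III) + 0.15·t(state II)
t(state II) = 1 + 0.45·t(state III) + 0.2·t(state II)
Solving: t(state III) = 3.2479, t(state II) = 3.0769.
Expected picoseconds from state II to state IV: 3.0769.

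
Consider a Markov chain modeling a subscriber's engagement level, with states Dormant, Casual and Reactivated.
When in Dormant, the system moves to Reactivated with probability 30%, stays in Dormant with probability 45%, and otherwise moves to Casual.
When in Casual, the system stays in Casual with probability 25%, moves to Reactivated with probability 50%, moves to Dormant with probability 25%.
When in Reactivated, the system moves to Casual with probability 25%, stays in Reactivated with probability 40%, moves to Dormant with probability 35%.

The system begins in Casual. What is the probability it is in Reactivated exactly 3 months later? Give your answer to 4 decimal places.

Propagate the distribution vector 3 months from Casual.
After 0 months: (0.0000, 1.0000, 0.0000)
After 1 month: (0.2500, 0.2500, 0.5000)
After 2 months: (0.3500, 0.2500, 0.4000)
After 3 months: (0.3600, 0.2500, 0.3900)
P(in Reactivated after 3 months) = 0.3900

0.3900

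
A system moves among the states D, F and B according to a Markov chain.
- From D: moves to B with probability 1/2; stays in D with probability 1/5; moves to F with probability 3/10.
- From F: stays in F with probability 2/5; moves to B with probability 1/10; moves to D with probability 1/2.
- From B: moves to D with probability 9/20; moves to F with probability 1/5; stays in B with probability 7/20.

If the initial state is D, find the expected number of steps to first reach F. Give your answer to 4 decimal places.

Let t(s) be the expected number of steps to first reach F from state s, with t(F) = 0. Conditioning on the first step:
t(D) = 1 + 0.2·t(D) + 0.5·t(B)
t(B) = 1 + 0.45·t(D) + 0.35·t(B)
Solving: t(D) = 3.8983, t(B) = 4.2373.
Expected steps from D to F: 3.8983.

3.8983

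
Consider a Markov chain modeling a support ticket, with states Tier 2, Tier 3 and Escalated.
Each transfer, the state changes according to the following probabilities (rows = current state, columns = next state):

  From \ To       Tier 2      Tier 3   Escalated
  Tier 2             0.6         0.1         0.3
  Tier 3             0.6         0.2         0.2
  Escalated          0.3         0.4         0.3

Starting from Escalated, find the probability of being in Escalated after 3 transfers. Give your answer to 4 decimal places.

0.2770

Propagate the distribution vector 3 transfers from Escalated.
After 0 transfers: (0.0000, 0.0000, 1.0000)
After 1 transfer: (0.3000, 0.4000, 0.3000)
After 2 transfers: (0.5100, 0.2300, 0.2600)
After 3 transfers: (0.5220, 0.2010, 0.2770)
P(in Escalated after 3 transfers) = 0.2770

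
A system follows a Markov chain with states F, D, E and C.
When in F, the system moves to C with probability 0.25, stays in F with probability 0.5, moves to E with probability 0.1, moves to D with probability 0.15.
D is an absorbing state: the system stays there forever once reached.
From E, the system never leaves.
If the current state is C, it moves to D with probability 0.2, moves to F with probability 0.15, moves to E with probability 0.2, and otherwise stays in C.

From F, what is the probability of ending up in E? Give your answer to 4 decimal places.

0.4421

Let h(s) be the probability of absorption at E starting from transient state s. Then h(E) = 1 and h(D) = 0. By first-step analysis:
h(F) = 0.5·h(F) + 0.15·0 + 0.1·1 + 0.25·h(C)
h(C) = 0.15·h(F) + 0.2·0 + 0.2·1 + 0.45·h(C)
Solving: h(F) = 0.4421, h(C) = 0.4842.
Starting from F, the probability is 0.4421.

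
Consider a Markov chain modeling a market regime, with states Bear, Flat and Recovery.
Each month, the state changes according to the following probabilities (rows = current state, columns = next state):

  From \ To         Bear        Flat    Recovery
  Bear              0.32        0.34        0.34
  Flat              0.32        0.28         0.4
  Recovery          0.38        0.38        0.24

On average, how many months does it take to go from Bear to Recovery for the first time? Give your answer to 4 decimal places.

2.7836

Let t(s) be the expected number of months to first reach Recovery from state s, with t(Recovery) = 0. Conditioning on the first month:
t(Bear) = 1 + 0.32·t(Bear) + 0.34·t(Flat)
t(Flat) = 1 + 0.32·t(Bear) + 0.28·t(Flat)
Solving: t(Bear) = 2.7836, t(Flat) = 2.6261.
Expected months from Bear to Recovery: 2.7836.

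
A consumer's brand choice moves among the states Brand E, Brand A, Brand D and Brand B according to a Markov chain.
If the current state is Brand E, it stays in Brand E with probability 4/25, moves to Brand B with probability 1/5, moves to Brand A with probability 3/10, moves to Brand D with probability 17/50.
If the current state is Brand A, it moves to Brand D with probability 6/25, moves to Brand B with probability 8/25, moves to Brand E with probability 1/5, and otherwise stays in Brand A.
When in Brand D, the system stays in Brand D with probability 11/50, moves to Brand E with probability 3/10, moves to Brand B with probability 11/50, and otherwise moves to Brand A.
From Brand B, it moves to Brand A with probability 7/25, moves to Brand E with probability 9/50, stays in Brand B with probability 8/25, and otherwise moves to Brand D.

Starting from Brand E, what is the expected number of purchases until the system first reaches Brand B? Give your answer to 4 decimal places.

Let t(s) be the expected number of purchases to first reach Brand B from state s, with t(Brand B) = 0. Conditioning on the first purchase:
t(Brand E) = 1 + 0.16·t(Brand E) + 0.3·t(Brand A) + 0.34·t(Brand D)
t(Brand A) = 1 + 0.2·t(Brand E) + 0.24·t(Brand A) + 0.24·t(Brand D)
t(Brand D) = 1 + 0.3·t(Brand E) + 0.26·t(Brand A) + 0.22·t(Brand D)
Solving: t(Brand E) = 4.1967, t(Brand A) = 3.7271, t(Brand D) = 4.1385.
Expected purchases from Brand E to Brand B: 4.1967.

4.1967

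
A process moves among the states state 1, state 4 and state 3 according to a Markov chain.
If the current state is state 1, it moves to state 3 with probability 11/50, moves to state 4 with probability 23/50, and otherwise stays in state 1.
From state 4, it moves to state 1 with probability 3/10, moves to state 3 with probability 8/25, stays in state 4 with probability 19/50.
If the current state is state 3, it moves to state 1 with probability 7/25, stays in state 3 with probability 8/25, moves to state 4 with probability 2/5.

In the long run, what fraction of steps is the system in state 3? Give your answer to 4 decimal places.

Let the stationary distribution be π with π = πP and π_1 + π_2 + π_3 = 1.
π_1 = 0.32·π_1 + 0.3·π_2 + 0.28·π_3
π_2 = 0.46·π_1 + 0.38·π_2 + 0.4·π_3
Solving with the normalization constraint gives π = (0.3002, 0.4098, 0.2900).
So the stationary probability of state 3 is 0.2900.

0.2900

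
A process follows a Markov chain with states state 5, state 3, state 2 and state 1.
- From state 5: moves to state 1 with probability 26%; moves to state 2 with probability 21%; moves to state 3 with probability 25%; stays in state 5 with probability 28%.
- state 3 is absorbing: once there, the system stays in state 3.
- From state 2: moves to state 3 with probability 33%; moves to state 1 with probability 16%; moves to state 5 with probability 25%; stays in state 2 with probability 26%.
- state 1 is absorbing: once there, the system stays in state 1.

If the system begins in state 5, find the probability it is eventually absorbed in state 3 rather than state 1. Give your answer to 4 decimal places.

0.5295

Let h(s) be the probability of absorption at state 3 starting from transient state s. Then h(state 3) = 1 and h(state 1) = 0. By first-step analysis:
h(state 5) = 0.28·h(state 5) + 0.25·1 + 0.21·h(state 2) + 0.26·0
h(state 2) = 0.25·h(state 5) + 0.33·1 + 0.26·h(state 2) + 0.16·0
Solving: h(state 5) = 0.5295, h(state 2) = 0.6248.
Starting from state 5, the probability is 0.5295.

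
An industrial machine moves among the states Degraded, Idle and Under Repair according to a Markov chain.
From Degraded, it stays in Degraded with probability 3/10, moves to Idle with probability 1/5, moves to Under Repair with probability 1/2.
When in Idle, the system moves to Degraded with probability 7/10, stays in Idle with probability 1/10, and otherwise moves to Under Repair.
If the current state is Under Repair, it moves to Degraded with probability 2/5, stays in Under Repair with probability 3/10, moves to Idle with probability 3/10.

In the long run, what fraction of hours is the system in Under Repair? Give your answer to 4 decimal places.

0.3630

Let the stationary distribution be π with π = πP and π_1 + π_2 + π_3 = 1.
π_1 = 0.3·π_1 + 0.7·π_2 + 0.4·π_3
π_2 = 0.2·π_1 + 0.1·π_2 + 0.3·π_3
Solving with the normalization constraint gives π = (0.4222, 0.2148, 0.3630).
So the stationary probability of Under Repair is 0.3630.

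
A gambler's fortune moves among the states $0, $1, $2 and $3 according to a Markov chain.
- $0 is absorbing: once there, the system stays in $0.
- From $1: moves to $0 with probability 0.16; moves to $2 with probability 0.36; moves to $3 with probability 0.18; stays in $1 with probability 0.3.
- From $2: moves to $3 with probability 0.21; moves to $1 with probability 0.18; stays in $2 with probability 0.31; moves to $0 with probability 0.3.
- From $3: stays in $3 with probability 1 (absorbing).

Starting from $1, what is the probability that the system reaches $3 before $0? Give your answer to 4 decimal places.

0.4778

Let h(s) be the probability of absorption at $3 starting from transient state s. Then h($3) = 1 and h($0) = 0. By first-step analysis:
h($1) = 0.16·0 + 0.3·h($1) + 0.36·h($2) + 0.18·1
h($2) = 0.3·0 + 0.18·h($1) + 0.31·h($2) + 0.21·1
Solving: h($1) = 0.4778, h($2) = 0.4290.
Starting from $1, the probability is 0.4778.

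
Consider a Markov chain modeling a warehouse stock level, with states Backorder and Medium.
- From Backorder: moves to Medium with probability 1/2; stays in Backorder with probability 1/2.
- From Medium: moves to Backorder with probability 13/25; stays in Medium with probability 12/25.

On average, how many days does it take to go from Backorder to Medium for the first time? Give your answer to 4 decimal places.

Let t(s) be the expected number of days to first reach Medium from state s, with t(Medium) = 0. Conditioning on the first day:
t(Backorder) = 1 + 0.5·t(Backorder)
Solving: t(Backorder) = 2.0000.
Expected days from Backorder to Medium: 2.0000.

2.0000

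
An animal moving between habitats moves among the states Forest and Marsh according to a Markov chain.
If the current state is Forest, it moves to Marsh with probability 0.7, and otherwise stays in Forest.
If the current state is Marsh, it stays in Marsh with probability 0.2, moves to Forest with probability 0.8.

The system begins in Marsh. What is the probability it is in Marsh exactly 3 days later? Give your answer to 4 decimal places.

0.4000

Propagate the distribution vector 3 days from Marsh.
After 0 days: (0.0000, 1.0000)
After 1 day: (0.8000, 0.2000)
After 2 days: (0.4000, 0.6000)
After 3 days: (0.6000, 0.4000)
P(in Marsh after 3 days) = 0.4000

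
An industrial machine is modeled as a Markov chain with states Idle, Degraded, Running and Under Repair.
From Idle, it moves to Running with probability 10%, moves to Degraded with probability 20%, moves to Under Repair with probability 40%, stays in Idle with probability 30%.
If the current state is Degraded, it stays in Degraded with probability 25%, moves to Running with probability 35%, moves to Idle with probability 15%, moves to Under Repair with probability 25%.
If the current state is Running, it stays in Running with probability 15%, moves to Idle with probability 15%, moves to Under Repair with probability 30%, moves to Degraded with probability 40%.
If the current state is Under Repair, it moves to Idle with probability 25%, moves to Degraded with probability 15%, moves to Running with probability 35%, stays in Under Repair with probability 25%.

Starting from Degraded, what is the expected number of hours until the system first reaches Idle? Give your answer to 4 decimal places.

Let t(s) be the expected number of hours to first reach Idle from state s, with t(Idle) = 0. Conditioning on the first hour:
t(Degraded) = 1 + 0.25·t(Degraded) + 0.35·t(Running) + 0.25·t(Under Repair)
t(Running) = 1 + 0.4·t(Degraded) + 0.15·t(Running) + 0.3·t(Under Repair)
t(Under Repair) = 1 + 0.15·t(Degraded) + 0.35·t(Running) + 0.25·t(Under Repair)
Solving: t(Degraded) = 5.6671, t(Running) = 5.6434, t(Under Repair) = 5.1004.
Expected hours from Degraded to Idle: 5.6671.

5.6671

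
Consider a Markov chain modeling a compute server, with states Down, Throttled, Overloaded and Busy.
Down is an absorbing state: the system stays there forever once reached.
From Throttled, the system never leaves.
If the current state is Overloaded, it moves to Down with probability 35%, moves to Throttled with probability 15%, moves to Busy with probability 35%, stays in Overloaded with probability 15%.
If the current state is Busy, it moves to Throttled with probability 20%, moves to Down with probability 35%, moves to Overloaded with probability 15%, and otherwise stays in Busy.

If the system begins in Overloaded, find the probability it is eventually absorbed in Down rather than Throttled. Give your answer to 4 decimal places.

Let h(s) be the probability of absorption at Down starting from transient state s. Then h(Down) = 1 and h(Throttled) = 0. By first-step analysis:
h(Overloaded) = 0.35·1 + 0.15·0 + 0.15·h(Overloaded) + 0.35·h(Busy)
h(Busy) = 0.35·1 + 0.2·0 + 0.15·h(Overloaded) + 0.3·h(Busy)
Solving: h(Overloaded) = 0.6774, h(Busy) = 0.6452.
Starting from Overloaded, the probability is 0.6774.

0.6774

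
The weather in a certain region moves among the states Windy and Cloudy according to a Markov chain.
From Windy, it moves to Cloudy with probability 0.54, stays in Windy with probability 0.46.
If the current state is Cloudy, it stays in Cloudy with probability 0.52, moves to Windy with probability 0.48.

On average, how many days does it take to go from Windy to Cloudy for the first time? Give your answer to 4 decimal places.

1.8519

Let t(s) be the expected number of days to first reach Cloudy from state s, with t(Cloudy) = 0. Conditioning on the first day:
t(Windy) = 1 + 0.46·t(Windy)
Solving: t(Windy) = 1.8519.
Expected days from Windy to Cloudy: 1.8519.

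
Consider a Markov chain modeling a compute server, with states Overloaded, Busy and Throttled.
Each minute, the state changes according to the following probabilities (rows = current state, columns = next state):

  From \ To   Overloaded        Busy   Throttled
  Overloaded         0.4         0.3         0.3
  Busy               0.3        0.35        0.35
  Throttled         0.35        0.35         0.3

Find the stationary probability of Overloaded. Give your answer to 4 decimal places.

0.3509

Let the stationary distribution be π with π = πP and π_1 + π_2 + π_3 = 1.
π_1 = 0.4·π_1 + 0.3·π_2 + 0.35·π_3
π_2 = 0.3·π_1 + 0.35·π_2 + 0.35·π_3
Solving with the normalization constraint gives π = (0.3509, 0.3325, 0.3166).
So the stationary probability of Overloaded is 0.3509.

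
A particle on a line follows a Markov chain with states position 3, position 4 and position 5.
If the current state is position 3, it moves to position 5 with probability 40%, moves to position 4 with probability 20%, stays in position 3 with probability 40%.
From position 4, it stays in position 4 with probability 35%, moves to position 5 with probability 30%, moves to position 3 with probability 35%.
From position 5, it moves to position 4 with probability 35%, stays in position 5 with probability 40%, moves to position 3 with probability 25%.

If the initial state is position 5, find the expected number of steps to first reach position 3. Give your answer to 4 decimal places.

3.5088

Let t(s) be the expected number of steps to first reach position 3 from state s, with t(position 3) = 0. Conditioning on the first step:
t(position 4) = 1 + 0.35·t(position 4) + 0.3·t(position 5)
t(position 5) = 1 + 0.35·t(position 4) + 0.4·t(position 5)
Solving: t(position 4) = 3.1579, t(position 5) = 3.5088.
Expected steps from position 5 to position 3: 3.5088.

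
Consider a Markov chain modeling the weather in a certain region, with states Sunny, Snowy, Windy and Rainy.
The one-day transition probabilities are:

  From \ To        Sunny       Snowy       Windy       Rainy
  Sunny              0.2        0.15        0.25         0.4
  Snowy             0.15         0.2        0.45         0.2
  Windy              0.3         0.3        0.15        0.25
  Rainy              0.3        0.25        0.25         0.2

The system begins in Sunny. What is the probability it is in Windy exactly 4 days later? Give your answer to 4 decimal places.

Propagate the distribution vector 4 days from Sunny.
After 0 days: (1.0000, 0.0000, 0.0000, 0.0000)
After 1 day: (0.2000, 0.1500, 0.2500, 0.4000)
After 2 days: (0.2575, 0.2350, 0.2550, 0.2525)
After 3 days: (0.2390, 0.2253, 0.2715, 0.2643)
After 4 days: (0.2423, 0.2284, 0.2679, 0.2614)
P(in Windy after 4 days) = 0.2679

0.2679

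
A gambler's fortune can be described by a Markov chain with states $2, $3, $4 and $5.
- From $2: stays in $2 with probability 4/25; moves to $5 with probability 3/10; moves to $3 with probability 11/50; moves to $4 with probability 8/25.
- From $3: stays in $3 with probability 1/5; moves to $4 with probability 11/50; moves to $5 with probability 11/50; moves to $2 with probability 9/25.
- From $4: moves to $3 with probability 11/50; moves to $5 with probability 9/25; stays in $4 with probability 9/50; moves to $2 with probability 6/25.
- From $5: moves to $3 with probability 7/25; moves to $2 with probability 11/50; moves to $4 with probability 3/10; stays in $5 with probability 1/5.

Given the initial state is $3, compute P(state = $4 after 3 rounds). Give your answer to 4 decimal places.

Propagate the distribution vector 3 rounds from $3.
After 0 rounds: (0.0000, 1.0000, 0.0000, 0.0000)
After 1 round: (0.3600, 0.2000, 0.2200, 0.2200)
After 2 rounds: (0.2308, 0.2292, 0.2648, 0.2752)
After 3 rounds: (0.2435, 0.2319, 0.2545, 0.2700)
P(in $4 after 3 rounds) = 0.2545

0.2545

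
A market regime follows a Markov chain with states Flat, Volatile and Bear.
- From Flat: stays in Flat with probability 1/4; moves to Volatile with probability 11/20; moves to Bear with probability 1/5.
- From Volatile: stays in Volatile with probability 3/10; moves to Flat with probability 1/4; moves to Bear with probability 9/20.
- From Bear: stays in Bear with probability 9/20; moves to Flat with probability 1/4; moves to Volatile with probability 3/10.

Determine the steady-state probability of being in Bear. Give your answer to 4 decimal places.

Let the stationary distribution be π with π = πP and π_1 + π_2 + π_3 = 1.
π_1 = 0.25·π_1 + 0.25·π_2 + 0.25·π_3
π_2 = 0.55·π_1 + 0.3·π_2 + 0.3·π_3
Solving with the normalization constraint gives π = (0.2500, 0.3625, 0.3875).
So the stationary probability of Bear is 0.3875.

0.3875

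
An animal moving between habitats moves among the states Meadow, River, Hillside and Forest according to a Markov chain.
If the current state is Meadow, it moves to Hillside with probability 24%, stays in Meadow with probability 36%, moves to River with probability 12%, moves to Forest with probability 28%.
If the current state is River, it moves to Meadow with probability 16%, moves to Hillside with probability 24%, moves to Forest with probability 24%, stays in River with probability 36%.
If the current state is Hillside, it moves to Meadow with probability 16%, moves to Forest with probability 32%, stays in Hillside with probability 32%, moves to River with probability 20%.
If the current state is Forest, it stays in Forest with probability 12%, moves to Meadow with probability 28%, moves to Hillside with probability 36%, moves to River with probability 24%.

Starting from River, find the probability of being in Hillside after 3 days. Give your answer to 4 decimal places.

Propagate the distribution vector 3 days from River.
After 0 days: (0.0000, 1.0000, 0.0000, 0.0000)
After 1 day: (0.1600, 0.3600, 0.2400, 0.2400)
After 2 days: (0.2208, 0.2544, 0.2880, 0.2368)
After 3 days: (0.2326, 0.2325, 0.2915, 0.2435)
P(in Hillside after 3 days) = 0.2915

0.2915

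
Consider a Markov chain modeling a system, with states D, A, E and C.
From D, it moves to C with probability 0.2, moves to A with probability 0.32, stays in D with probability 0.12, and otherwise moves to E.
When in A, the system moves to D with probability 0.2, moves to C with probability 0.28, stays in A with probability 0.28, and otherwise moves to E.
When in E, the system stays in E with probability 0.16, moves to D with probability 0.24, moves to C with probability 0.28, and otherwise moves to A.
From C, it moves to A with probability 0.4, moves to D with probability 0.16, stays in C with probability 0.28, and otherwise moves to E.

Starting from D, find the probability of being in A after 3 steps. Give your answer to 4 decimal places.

Propagate the distribution vector 3 steps from D.
After 0 steps: (1.0000, 0.0000, 0.0000, 0.0000)
After 1 step: (0.1200, 0.3200, 0.3600, 0.2000)
After 2 steps: (0.1968, 0.3232, 0.2096, 0.2704)
After 3 steps: (0.1818, 0.3287, 0.2252, 0.2643)
P(in A after 3 steps) = 0.3287

0.3287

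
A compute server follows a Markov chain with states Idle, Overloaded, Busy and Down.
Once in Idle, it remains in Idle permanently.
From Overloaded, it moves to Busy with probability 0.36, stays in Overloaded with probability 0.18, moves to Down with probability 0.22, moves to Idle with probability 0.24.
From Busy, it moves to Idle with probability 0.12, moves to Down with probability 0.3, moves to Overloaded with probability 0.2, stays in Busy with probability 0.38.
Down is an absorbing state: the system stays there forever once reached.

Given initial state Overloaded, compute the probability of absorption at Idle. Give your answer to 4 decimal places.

Let h(s) be the probability of absorption at Idle starting from transient state s. Then h(Idle) = 1 and h(Down) = 0. By first-step analysis:
h(Overloaded) = 0.24·1 + 0.18·h(Overloaded) + 0.36·h(Busy) + 0.22·0
h(Busy) = 0.12·1 + 0.2·h(Overloaded) + 0.38·h(Busy) + 0.3·0
Solving: h(Overloaded) = 0.4400, h(Busy) = 0.3355.
Starting from Overloaded, the probability is 0.4400.

0.4400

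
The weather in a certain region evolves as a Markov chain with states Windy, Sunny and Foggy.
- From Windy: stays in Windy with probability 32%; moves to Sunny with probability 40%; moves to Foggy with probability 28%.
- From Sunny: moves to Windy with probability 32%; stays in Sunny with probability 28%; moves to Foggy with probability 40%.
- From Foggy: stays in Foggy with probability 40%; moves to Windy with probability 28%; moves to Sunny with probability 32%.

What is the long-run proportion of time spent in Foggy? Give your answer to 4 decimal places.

0.3633

Let the stationary distribution be π with π = πP and π_1 + π_2 + π_3 = 1.
π_1 = 0.32·π_1 + 0.32·π_2 + 0.28·π_3
π_2 = 0.4·π_1 + 0.28·π_2 + 0.32·π_3
Solving with the normalization constraint gives π = (0.3055, 0.3312, 0.3633).
So the stationary probability of Foggy is 0.3633.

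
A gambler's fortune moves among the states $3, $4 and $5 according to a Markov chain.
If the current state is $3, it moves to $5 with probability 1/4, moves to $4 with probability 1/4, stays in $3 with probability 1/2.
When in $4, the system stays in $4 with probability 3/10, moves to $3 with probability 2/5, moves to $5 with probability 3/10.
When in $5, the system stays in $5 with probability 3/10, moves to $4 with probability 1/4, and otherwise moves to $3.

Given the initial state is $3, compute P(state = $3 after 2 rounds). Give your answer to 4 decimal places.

Sum over the intermediate state after 1 round:
P = P($3→$3)·P($3→$3) + P($3→$4)·P($4→$3) + P($3→$5)·P($5→$3)
  = 0.5×0.5 + 0.25×0.4 + 0.25×0.45
  = 0.2500 + 0.1000 + 0.1125 = 0.4625

0.4625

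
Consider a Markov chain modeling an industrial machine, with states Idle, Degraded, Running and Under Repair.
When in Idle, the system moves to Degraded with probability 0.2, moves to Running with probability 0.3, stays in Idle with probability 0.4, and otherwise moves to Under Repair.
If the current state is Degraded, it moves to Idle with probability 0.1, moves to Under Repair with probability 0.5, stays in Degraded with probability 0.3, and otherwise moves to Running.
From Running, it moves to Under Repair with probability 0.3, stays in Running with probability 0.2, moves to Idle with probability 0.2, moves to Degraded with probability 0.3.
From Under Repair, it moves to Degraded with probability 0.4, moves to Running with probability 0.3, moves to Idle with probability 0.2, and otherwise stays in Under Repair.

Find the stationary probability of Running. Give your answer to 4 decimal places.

0.2172

Let the stationary distribution be π with π = πP and π_1 + π_2 + π_3 + π_4 = 1.
π_1 = 0.4·π_1 + 0.1·π_2 + 0.2·π_3 + 0.2·π_4
π_2 = 0.2·π_1 + 0.3·π_2 + 0.3·π_3 + 0.4·π_4
π_3 = 0.3·π_1 + 0.1·π_2 + 0.2·π_3 + 0.3·π_4
Solving with the normalization constraint gives π = (0.2118, 0.3054, 0.2172, 0.2656).
So the stationary probability of Running is 0.2172.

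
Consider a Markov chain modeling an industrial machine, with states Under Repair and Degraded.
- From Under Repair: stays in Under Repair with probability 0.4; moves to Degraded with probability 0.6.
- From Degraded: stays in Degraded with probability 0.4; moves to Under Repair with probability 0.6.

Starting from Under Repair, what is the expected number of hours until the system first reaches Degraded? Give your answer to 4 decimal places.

1.6667

Let t(s) be the expected number of hours to first reach Degraded from state s, with t(Degraded) = 0. Conditioning on the first hour:
t(Under Repair) = 1 + 0.4·t(Under Repair)
Solving: t(Under Repair) = 1.6667.
Expected hours from Under Repair to Degraded: 1.6667.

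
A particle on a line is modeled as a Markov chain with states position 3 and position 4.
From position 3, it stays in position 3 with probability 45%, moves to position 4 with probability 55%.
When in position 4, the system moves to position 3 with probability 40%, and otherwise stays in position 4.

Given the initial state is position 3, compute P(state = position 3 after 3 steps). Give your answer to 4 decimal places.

0.4211

Propagate the distribution vector 3 steps from position 3.
After 0 steps: (1.0000, 0.0000)
After 1 step: (0.4500, 0.5500)
After 2 steps: (0.4225, 0.5775)
After 3 steps: (0.4211, 0.5789)
P(in position 3 after 3 steps) = 0.4211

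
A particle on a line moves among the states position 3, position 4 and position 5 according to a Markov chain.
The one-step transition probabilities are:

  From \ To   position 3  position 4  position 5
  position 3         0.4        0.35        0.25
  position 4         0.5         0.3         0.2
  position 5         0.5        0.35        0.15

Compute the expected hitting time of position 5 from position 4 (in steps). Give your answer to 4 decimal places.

Let t(s) be the expected number of steps to first reach position 5 from state s, with t(position 5) = 0. Conditioning on the first step:
t(position 3) = 1 + 0.4·t(position 3) + 0.35·t(position 4)
t(position 4) = 1 + 0.5·t(position 3) + 0.3·t(position 4)
Solving: t(position 3) = 4.2857, t(position 4) = 4.4898.
Expected steps from position 4 to position 5: 4.4898.

4.4898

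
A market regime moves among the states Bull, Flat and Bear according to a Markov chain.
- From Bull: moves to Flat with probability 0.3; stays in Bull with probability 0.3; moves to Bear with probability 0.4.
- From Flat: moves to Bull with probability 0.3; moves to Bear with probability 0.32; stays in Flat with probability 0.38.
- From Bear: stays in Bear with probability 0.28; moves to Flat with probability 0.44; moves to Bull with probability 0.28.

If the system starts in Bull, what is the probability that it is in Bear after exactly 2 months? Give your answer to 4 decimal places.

Sum over the intermediate state after 1 month:
P = P(Bull→Bull)·P(Bull→Bear) + P(Bull→Flat)·P(Flat→Bear) + P(Bull→Bear)·P(Bear→Bear)
  = 0.3×0.4 + 0.3×0.32 + 0.4×0.28
  = 0.1200 + 0.0960 + 0.1120 = 0.3280

0.3280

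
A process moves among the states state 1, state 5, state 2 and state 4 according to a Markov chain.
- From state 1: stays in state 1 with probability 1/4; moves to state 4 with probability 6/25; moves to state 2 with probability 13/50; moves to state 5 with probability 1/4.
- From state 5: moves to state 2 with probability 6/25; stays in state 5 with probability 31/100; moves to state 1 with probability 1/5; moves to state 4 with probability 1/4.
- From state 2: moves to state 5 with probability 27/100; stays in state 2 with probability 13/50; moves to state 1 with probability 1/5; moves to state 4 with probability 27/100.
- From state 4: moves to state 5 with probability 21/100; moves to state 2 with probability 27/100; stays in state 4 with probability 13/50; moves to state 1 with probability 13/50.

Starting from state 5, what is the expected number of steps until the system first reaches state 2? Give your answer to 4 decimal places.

3.9677

Let t(s) be the expected number of steps to first reach state 2 from state s, with t(state 2) = 0. Conditioning on the first step:
t(state 1) = 1 + 0.25·t(state 1) + 0.25·t(state 5) + 0.24·t(state 4)
t(state 5) = 1 + 0.2·t(state 1) + 0.31·t(state 5) + 0.25·t(state 4)
t(state 4) = 1 + 0.26·t(state 1) + 0.21·t(state 5) + 0.26·t(state 4)
Solving: t(state 1) = 3.8855, t(state 5) = 3.9677, t(state 4) = 3.8425.
Expected steps from state 5 to state 2: 3.9677.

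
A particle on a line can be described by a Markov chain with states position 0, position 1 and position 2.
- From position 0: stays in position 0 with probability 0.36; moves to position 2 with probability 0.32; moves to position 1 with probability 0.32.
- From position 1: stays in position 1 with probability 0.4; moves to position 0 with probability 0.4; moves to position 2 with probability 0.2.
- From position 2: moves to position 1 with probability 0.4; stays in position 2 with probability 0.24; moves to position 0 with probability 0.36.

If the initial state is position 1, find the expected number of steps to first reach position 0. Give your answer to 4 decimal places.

Let t(s) be the expected number of steps to first reach position 0 from state s, with t(position 0) = 0. Conditioning on the first step:
t(position 1) = 1 + 0.4·t(position 1) + 0.2·t(position 2)
t(position 2) = 1 + 0.4·t(position 1) + 0.24·t(position 2)
Solving: t(position 1) = 2.5532, t(position 2) = 2.6596.
Expected steps from position 1 to position 0: 2.5532.

2.5532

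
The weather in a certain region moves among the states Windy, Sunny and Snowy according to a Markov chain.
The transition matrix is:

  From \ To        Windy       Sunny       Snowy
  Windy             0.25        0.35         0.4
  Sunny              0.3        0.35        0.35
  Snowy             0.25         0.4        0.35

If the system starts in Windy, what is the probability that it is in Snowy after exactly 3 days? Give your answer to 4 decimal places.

0.3634

Propagate the distribution vector 3 days from Windy.
After 0 days: (1.0000, 0.0000, 0.0000)
After 1 day: (0.2500, 0.3500, 0.4000)
After 2 days: (0.2675, 0.3700, 0.3625)
After 3 days: (0.2685, 0.3681, 0.3634)
P(in Snowy after 3 days) = 0.3634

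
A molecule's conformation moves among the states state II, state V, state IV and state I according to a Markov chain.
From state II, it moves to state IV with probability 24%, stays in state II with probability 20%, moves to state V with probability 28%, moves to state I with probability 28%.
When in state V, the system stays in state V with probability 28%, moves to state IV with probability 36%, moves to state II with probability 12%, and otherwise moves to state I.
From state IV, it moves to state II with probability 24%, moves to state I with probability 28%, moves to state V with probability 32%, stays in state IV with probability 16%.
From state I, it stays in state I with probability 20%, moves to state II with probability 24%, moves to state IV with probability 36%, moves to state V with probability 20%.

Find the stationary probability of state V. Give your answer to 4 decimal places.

Let the stationary distribution be π with π = πP and π_1 + π_2 + π_3 + π_4 = 1.
π_1 = 0.2·π_1 + 0.12·π_2 + 0.24·π_3 + 0.24·π_4
π_2 = 0.28·π_1 + 0.28·π_2 + 0.32·π_3 + 0.2·π_4
π_3 = 0.24·π_1 + 0.36·π_2 + 0.16·π_3 + 0.36·π_4
Solving with the normalization constraint gives π = (0.1995, 0.2713, 0.2801, 0.2492).
So the stationary probability of state V is 0.2713.

0.2713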